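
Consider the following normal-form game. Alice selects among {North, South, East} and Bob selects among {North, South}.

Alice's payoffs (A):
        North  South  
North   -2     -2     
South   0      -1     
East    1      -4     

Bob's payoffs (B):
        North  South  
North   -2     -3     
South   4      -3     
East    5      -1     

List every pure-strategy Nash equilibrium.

Find each player's best response to every opponent strategy; NE are the intersections.
Alice's best responses — vs North: East (payoff 1); vs South: South (payoff -1).
Bob's best responses — vs North: North (payoff -2); vs South: North (payoff 4); vs East: North (payoff 5).
The only mutual best response is (East, North); neither player gains by switching there.

(East, North)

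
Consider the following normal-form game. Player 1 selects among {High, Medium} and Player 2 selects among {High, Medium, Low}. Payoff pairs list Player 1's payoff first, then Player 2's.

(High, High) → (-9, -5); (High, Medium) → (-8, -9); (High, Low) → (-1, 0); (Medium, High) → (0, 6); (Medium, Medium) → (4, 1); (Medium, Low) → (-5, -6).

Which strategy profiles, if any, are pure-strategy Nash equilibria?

(High, Low) and (Medium, High)

Check mutual best responses: a cell is a NE iff neither player can gain by unilaterally deviating.
Player 1's best responses — vs High: Medium (payoff 0); vs Medium: Medium (payoff 4); vs Low: High (payoff -1).
Player 2's best responses — vs High: Low (payoff 0); vs Medium: High (payoff 6).
Mutual best responses occur at (High, Low) and (Medium, High); at each, neither player gains by switching.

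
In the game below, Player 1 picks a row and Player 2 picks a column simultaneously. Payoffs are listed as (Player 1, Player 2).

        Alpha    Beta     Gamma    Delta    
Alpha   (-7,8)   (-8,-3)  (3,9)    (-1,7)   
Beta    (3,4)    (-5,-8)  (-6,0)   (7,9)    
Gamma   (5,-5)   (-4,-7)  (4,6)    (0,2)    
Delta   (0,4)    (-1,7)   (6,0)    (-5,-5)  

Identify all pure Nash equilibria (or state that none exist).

Find each player's best response to every opponent strategy; NE are the intersections.
Player 1's best responses — vs Alpha: Gamma (payoff 5); vs Beta: Delta (payoff -1); vs Gamma: Delta (payoff 6); vs Delta: Beta (payoff 7).
Player 2's best responses — vs Alpha: Gamma (payoff 9); vs Beta: Delta (payoff 9); vs Gamma: Gamma (payoff 6); vs Delta: Beta (payoff 7).
Mutual best responses occur at (Beta, Delta) and (Delta, Beta); at each, neither player gains by switching.

(Beta, Delta) and (Delta, Beta)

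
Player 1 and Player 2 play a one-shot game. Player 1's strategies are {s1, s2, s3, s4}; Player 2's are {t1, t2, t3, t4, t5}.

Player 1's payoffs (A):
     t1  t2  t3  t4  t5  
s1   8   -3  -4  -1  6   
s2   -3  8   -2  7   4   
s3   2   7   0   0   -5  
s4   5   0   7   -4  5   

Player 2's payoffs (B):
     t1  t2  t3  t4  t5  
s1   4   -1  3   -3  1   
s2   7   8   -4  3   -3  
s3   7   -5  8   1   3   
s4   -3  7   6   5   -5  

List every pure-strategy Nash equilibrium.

Check mutual best responses: a cell is a NE iff neither player can gain by unilaterally deviating.
Player 1's best responses — vs t1: s1 (payoff 8); vs t2: s2 (payoff 8); vs t3: s4 (payoff 7); vs t4: s2 (payoff 7); vs t5: s1 (payoff 6).
Player 2's best responses — vs s1: t1 (payoff 4); vs s2: t2 (payoff 8); vs s3: t3 (payoff 8); vs s4: t2 (payoff 7).
Mutual best responses occur at (s1, t1) and (s2, t2); at each, neither player gains by switching.

(s1, t1) and (s2, t2)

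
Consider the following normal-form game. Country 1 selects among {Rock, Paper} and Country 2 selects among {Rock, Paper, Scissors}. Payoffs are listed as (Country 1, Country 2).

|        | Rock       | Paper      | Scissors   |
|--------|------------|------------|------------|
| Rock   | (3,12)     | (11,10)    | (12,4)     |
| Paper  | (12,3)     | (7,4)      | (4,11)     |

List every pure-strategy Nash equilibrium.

A profile is a Nash equilibrium when each player is best-responding to the other.
Country 1's best responses — vs Rock: Paper (payoff 12); vs Paper: Rock (payoff 11); vs Scissors: Rock (payoff 12).
Country 2's best responses — vs Rock: Rock (payoff 12); vs Paper: Scissors (payoff 11).
No cell has both players best-responding. For instance, Country 1's best reply to Scissors is Rock, but against Rock Country 2 prefers Rock over Scissors.

There is no pure-strategy Nash equilibrium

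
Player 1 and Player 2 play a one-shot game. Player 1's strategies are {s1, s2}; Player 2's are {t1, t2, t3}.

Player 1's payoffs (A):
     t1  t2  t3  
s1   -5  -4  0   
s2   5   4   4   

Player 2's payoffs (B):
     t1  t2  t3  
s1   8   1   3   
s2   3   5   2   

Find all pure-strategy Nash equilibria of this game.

(s2, t2)

Check mutual best responses: a cell is a NE iff neither player can gain by unilaterally deviating.
Player 1's best responses — vs t1: s2 (payoff 5); vs t2: s2 (payoff 4); vs t3: s2 (payoff 4).
Player 2's best responses — vs s1: t1 (payoff 8); vs s2: t2 (payoff 5).
The only mutual best response is (s2, t2); neither player gains by switching there.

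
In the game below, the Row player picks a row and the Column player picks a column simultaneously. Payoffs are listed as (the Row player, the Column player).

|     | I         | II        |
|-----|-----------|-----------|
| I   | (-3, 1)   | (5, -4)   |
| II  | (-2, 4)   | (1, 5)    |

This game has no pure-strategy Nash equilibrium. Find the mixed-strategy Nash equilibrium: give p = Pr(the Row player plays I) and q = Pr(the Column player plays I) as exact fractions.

Each player's mixing probability is pinned down by making the *other* player indifferent.
The Column player indifferent between I and II: p·1 + (1−p)·4 = p·(-4) + (1−p)·5 ⟹ 4 + (-3)p = 5 + (-9)p ⟹ p = 1/6.
The Row player indifferent between I and II: q·(-3) + (1−q)·5 = q·(-2) + (1−q)·1 ⟹ 5 + (-8)q = 1 + (-3)q ⟹ q = 4/5.

p = 1/6, q = 4/5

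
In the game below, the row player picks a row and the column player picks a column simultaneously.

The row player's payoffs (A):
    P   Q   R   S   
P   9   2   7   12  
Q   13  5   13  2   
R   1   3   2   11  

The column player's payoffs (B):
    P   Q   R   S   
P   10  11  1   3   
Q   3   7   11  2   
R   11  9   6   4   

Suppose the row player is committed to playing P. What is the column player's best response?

Q

With the row player fixed at P, the column player's payoffs are: P → 10, Q → 11, R → 1, S → 3.
The maximum is 11, achieved by Q.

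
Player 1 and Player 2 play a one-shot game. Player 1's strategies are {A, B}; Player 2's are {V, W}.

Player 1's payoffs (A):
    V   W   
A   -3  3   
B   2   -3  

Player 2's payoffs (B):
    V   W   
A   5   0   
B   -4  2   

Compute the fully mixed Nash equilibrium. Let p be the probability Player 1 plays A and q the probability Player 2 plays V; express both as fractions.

p = 6/11, q = 6/11

In a mixed NE each player is indifferent between their pure strategies, so the opponent's mix sets the indifference.
Player 2 indifferent between V and W: p·5 + (1−p)·(-4) = p·0 + (1−p)·2 ⟹ (-4) + 9p = 2 + (-2)p ⟹ p = 6/11.
Player 1 indifferent between A and B: q·(-3) + (1−q)·3 = q·2 + (1−q)·(-3) ⟹ 3 + (-6)q = (-3) + 5q ⟹ q = 6/11.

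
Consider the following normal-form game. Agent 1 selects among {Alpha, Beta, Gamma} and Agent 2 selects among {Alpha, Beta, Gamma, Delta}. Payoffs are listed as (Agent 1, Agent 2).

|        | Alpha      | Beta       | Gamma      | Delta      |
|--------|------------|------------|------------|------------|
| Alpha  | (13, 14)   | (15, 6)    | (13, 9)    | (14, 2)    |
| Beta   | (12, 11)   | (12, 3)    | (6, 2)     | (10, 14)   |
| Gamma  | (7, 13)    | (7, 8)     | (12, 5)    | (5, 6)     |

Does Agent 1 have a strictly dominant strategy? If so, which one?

Alpha

A strategy is strictly dominant if it gives Agent 1 a strictly higher payoff than every other strategy, against every choice by the opponent.
Alpha strictly dominates: vs Alpha: 13 > each of {12, 7}; vs Beta: 15 > each of {12, 7}; vs Gamma: 13 > each of {6, 12}; vs Delta: 14 > each of {10, 5}.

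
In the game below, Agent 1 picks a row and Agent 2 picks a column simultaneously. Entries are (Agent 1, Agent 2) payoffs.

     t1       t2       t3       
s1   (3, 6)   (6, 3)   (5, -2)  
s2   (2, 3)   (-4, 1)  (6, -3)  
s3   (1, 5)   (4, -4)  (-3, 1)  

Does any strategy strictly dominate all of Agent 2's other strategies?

Check whether one of Agent 2's strategies beats all alternatives regardless of what the opponent does.
t1 strictly dominates: vs s1: 6 > each of {3, -2}; vs s2: 3 > each of {1, -3}; vs s3: 5 > each of {-4, 1}.

t1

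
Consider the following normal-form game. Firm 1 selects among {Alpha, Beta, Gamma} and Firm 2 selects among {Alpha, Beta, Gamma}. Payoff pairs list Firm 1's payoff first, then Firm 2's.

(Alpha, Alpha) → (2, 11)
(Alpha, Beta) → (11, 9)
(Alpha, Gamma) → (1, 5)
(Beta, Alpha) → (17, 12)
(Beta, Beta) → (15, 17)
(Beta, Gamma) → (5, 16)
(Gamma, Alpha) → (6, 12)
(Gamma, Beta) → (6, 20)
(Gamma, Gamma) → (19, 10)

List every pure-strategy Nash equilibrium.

A profile is a Nash equilibrium when each player is best-responding to the other.
Firm 1's best responses — vs Alpha: Beta (payoff 17); vs Beta: Beta (payoff 15); vs Gamma: Gamma (payoff 19).
Firm 2's best responses — vs Alpha: Alpha (payoff 11); vs Beta: Beta (payoff 17); vs Gamma: Beta (payoff 20).
The only mutual best response is (Beta, Beta); neither player gains by switching there.

(Beta, Beta)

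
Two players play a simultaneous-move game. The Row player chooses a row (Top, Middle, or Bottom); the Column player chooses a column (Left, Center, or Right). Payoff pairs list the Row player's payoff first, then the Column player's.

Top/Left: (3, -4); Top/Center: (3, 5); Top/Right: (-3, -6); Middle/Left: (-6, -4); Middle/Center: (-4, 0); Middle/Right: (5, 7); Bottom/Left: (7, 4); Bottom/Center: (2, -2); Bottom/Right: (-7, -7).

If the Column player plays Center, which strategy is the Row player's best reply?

With the Column player fixed at Center, the Row player's payoffs are: Top → 3, Middle → -4, Bottom → 2.
The maximum is 3, achieved by Top.

Top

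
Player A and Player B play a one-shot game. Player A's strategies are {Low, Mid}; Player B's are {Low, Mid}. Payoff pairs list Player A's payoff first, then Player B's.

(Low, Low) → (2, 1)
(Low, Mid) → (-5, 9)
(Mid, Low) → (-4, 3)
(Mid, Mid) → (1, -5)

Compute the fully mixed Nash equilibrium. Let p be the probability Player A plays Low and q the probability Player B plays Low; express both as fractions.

In a mixed NE each player is indifferent between their pure strategies, so the opponent's mix sets the indifference.
Player B indifferent between Low and Mid: p·1 + (1−p)·3 = p·9 + (1−p)·(-5) ⟹ 3 + (-2)p = (-5) + 14p ⟹ p = 1/2.
Player A indifferent between Low and Mid: q·2 + (1−q)·(-5) = q·(-4) + (1−q)·1 ⟹ (-5) + 7q = 1 + (-5)q ⟹ q = 1/2.

p = 1/2, q = 1/2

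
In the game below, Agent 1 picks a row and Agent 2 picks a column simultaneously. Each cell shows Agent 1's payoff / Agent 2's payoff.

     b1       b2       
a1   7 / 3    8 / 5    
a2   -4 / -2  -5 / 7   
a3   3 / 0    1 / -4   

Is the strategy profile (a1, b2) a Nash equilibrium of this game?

Holding Agent 2 at b2: Agent 1 gets 8 from a1, versus -5 from a2, 1 from a3. No profitable deviation for Agent 1.
Holding Agent 1 at a1: Agent 2 gets 5 from b2, versus 3 from b1. No profitable deviation for Agent 2 either.

Yes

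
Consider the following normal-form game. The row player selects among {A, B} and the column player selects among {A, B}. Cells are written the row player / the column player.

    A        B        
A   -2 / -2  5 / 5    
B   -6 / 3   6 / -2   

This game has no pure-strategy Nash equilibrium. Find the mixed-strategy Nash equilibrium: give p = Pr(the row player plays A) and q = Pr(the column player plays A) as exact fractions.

In a mixed NE each player is indifferent between their pure strategies, so the opponent's mix sets the indifference.
The column player indifferent between A and B: p·(-2) + (1−p)·3 = p·5 + (1−p)·(-2) ⟹ 3 + (-5)p = (-2) + 7p ⟹ p = 5/12.
The row player indifferent between A and B: q·(-2) + (1−q)·5 = q·(-6) + (1−q)·6 ⟹ 5 + (-7)q = 6 + (-12)q ⟹ q = 1/5.

p = 5/12, q = 1/5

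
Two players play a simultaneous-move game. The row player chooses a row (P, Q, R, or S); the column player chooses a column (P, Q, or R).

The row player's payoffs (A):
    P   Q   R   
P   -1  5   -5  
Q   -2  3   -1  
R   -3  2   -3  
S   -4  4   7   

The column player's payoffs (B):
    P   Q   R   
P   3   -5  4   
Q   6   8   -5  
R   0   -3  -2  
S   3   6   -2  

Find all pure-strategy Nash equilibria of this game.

No pure-strategy Nash equilibrium

Check mutual best responses: a cell is a NE iff neither player can gain by unilaterally deviating.
The row player's best responses — vs P: P (payoff -1); vs Q: P (payoff 5); vs R: S (payoff 7).
The column player's best responses — vs P: R (payoff 4); vs Q: Q (payoff 8); vs R: P (payoff 0); vs S: Q (payoff 6).
No cell has both players best-responding. For instance, the row player's best reply to R is S, but against S the column player prefers Q over R.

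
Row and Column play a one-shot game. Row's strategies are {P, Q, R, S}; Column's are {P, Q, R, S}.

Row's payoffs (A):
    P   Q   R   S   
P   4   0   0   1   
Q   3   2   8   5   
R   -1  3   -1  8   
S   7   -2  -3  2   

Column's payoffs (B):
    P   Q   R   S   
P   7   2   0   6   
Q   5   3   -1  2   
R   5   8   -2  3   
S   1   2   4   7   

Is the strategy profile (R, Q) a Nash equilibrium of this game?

Holding Column at Q: Row gets 3 from R, versus 0 from P, 2 from Q, -2 from S. No profitable deviation for Row.
Holding Row at R: Column gets 8 from Q, versus 5 from P, -2 from R, 3 from S. No profitable deviation for Column either.

Yes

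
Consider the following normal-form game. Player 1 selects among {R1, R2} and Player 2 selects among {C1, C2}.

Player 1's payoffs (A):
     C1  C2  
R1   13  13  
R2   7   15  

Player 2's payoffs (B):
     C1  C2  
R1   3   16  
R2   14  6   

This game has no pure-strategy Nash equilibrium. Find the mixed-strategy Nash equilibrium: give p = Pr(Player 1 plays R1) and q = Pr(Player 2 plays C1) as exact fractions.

Each player's mixing probability is pinned down by making the *other* player indifferent.
Player 2 indifferent between C1 and C2: p·3 + (1−p)·14 = p·16 + (1−p)·6 ⟹ 14 + (-11)p = 6 + 10p ⟹ p = 8/21.
Player 1 indifferent between R1 and R2: q·13 + (1−q)·13 = q·7 + (1−q)·15 ⟹ 13 + 0q = 15 + (-8)q ⟹ q = 1/4.

p = 8/21, q = 1/4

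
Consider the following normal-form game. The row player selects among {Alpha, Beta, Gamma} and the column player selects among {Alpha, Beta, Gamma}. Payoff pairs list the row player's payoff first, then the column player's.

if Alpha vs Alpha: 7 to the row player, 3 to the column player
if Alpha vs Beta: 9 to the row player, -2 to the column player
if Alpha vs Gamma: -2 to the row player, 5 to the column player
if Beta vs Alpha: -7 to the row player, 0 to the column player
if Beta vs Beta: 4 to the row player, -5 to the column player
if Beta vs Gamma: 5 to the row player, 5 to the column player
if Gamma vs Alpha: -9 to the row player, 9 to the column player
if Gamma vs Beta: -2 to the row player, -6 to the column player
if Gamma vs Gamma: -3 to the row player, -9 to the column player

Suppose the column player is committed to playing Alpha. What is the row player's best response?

Alpha

With the column player fixed at Alpha, the row player's payoffs are: Alpha → 7, Beta → -7, Gamma → -9.
The maximum is 7, achieved by Alpha.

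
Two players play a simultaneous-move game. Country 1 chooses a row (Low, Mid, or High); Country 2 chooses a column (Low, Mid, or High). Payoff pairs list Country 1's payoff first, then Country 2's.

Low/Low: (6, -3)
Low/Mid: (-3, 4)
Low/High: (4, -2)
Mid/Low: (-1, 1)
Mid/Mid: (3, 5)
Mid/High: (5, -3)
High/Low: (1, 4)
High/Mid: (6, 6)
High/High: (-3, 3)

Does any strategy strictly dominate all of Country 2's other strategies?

Mid

A strategy is strictly dominant if it gives Country 2 a strictly higher payoff than every other strategy, against every choice by the opponent.
Mid strictly dominates: vs Low: 4 > each of {-3, -2}; vs Mid: 5 > each of {1, -3}; vs High: 6 > each of {4, 3}.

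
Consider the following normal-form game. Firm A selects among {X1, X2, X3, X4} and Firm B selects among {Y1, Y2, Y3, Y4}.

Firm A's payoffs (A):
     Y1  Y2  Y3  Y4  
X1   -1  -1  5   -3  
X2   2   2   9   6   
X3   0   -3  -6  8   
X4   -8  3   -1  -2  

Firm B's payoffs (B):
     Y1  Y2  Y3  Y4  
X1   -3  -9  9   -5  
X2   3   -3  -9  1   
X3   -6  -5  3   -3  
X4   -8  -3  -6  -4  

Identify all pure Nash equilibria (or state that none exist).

Check mutual best responses: a cell is a NE iff neither player can gain by unilaterally deviating.
Firm A's best responses — vs Y1: X2 (payoff 2); vs Y2: X4 (payoff 3); vs Y3: X2 (payoff 9); vs Y4: X3 (payoff 8).
Firm B's best responses — vs X1: Y3 (payoff 9); vs X2: Y1 (payoff 3); vs X3: Y3 (payoff 3); vs X4: Y2 (payoff -3).
Mutual best responses occur at (X2, Y1) and (X4, Y2); at each, neither player gains by switching.

(X2, Y1) and (X4, Y2)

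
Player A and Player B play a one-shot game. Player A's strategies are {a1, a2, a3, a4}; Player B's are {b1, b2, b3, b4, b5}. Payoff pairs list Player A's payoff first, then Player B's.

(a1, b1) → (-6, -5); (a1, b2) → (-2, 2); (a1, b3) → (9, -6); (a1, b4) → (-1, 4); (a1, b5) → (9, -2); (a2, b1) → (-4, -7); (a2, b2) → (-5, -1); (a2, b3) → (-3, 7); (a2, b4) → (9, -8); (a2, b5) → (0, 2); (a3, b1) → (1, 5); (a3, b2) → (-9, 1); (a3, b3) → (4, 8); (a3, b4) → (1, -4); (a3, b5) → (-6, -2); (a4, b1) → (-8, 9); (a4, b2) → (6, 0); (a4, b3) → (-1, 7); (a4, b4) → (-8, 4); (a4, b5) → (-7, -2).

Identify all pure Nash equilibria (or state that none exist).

There is no pure-strategy Nash equilibrium

A profile is a Nash equilibrium when each player is best-responding to the other.
Player A's best responses — vs b1: a3 (payoff 1); vs b2: a4 (payoff 6); vs b3: a1 (payoff 9); vs b4: a2 (payoff 9); vs b5: a1 (payoff 9).
Player B's best responses — vs a1: b4 (payoff 4); vs a2: b3 (payoff 7); vs a3: b3 (payoff 8); vs a4: b1 (payoff 9).
No cell has both players best-responding. For instance, Player A's best reply to b1 is a3, but against a3 Player B prefers b3 over b1.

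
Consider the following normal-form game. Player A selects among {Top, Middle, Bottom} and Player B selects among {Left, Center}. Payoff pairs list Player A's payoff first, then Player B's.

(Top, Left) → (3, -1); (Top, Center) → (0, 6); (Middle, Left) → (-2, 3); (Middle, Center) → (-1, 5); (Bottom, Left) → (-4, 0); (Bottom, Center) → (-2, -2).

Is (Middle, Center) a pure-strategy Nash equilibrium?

Holding Player B at Center: Player A gets -1 from Middle but could get 0 by switching to Top. Player A has a profitable deviation.

No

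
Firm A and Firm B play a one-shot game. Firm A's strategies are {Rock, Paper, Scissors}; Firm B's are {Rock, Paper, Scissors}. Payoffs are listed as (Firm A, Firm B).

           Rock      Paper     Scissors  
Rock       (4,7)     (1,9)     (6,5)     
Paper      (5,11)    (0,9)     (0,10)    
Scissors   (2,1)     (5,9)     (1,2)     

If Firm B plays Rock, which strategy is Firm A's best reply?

With Firm B fixed at Rock, Firm A's payoffs are: Rock → 4, Paper → 5, Scissors → 2.
The maximum is 5, achieved by Paper.

Paper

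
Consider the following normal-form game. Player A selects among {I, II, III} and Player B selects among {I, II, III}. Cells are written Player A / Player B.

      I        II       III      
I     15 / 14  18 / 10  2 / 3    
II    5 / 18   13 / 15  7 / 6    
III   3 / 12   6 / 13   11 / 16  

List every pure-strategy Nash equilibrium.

Check mutual best responses: a cell is a NE iff neither player can gain by unilaterally deviating.
Player A's best responses — vs I: I (payoff 15); vs II: I (payoff 18); vs III: III (payoff 11).
Player B's best responses — vs I: I (payoff 14); vs II: I (payoff 18); vs III: III (payoff 16).
Mutual best responses occur at (I, I) and (III, III); at each, neither player gains by switching.

(I, I) and (III, III)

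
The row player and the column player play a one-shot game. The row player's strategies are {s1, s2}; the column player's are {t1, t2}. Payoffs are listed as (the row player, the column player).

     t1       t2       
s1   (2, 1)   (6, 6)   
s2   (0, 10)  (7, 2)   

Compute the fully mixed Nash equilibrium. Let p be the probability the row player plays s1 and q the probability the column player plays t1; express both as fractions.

Each player's mixing probability is pinned down by making the *other* player indifferent.
The column player indifferent between t1 and t2: p·1 + (1−p)·10 = p·6 + (1−p)·2 ⟹ 10 + (-9)p = 2 + 4p ⟹ p = 8/13.
The row player indifferent between s1 and s2: q·2 + (1−q)·6 = q·0 + (1−q)·7 ⟹ 6 + (-4)q = 7 + (-7)q ⟹ q = 1/3.

p = 8/13, q = 1/3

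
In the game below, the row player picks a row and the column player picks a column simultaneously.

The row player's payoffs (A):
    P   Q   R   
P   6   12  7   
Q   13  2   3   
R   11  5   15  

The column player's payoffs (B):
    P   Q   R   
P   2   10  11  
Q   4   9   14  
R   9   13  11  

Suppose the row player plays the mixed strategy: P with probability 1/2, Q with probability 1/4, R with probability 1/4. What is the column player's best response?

Compute the column player's expected payoff from each pure strategy against the given mix.
P: (1/2)·2 + (1/4)·4 + (1/4)·9 = 17/4
Q: (1/2)·10 + (1/4)·9 + (1/4)·13 = 21/2
R: (1/2)·11 + (1/4)·14 + (1/4)·11 = 47/4
Highest expected payoff is 47/4, from R.

R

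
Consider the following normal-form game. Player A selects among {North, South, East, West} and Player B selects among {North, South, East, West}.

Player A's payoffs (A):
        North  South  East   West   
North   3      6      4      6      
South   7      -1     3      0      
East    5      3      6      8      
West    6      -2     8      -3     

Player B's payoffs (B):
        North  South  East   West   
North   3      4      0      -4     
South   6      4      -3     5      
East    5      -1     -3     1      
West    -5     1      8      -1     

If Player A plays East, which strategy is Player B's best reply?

North

With Player A fixed at East, Player B's payoffs are: North → 5, South → -1, East → -3, West → 1.
The maximum is 5, achieved by North.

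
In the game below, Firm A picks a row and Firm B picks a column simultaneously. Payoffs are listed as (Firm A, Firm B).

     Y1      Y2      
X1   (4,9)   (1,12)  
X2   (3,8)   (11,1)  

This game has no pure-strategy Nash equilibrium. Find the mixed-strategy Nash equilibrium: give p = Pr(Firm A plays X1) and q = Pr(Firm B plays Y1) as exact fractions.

p = 7/10, q = 10/11

In a mixed NE each player is indifferent between their pure strategies, so the opponent's mix sets the indifference.
Firm B indifferent between Y1 and Y2: p·9 + (1−p)·8 = p·12 + (1−p)·1 ⟹ 8 + 1p = 1 + 11p ⟹ p = 7/10.
Firm A indifferent between X1 and X2: q·4 + (1−q)·1 = q·3 + (1−q)·11 ⟹ 1 + 3q = 11 + (-8)q ⟹ q = 10/11.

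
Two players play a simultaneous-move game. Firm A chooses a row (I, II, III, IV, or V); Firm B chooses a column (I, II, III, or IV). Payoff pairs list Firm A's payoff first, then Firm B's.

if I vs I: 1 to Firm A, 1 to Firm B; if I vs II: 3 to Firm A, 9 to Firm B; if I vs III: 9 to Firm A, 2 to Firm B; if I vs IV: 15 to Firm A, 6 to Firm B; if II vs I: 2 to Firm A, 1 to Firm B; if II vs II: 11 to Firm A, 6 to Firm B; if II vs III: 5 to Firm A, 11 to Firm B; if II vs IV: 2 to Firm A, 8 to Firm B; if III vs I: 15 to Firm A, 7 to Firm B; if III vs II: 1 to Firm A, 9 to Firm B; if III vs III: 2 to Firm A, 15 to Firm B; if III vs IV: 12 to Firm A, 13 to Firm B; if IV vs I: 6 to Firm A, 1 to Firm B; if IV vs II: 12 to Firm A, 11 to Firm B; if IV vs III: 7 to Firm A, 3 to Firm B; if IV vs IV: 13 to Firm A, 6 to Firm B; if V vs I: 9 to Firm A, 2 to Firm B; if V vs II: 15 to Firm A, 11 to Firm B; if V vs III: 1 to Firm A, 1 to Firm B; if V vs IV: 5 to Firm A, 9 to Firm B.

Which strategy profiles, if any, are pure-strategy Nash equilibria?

(V, II)

Check mutual best responses: a cell is a NE iff neither player can gain by unilaterally deviating.
Firm A's best responses — vs I: III (payoff 15); vs II: V (payoff 15); vs III: I (payoff 9); vs IV: I (payoff 15).
Firm B's best responses — vs I: II (payoff 9); vs II: III (payoff 11); vs III: III (payoff 15); vs IV: II (payoff 11); vs V: II (payoff 11).
The only mutual best response is (V, II); neither player gains by switching there.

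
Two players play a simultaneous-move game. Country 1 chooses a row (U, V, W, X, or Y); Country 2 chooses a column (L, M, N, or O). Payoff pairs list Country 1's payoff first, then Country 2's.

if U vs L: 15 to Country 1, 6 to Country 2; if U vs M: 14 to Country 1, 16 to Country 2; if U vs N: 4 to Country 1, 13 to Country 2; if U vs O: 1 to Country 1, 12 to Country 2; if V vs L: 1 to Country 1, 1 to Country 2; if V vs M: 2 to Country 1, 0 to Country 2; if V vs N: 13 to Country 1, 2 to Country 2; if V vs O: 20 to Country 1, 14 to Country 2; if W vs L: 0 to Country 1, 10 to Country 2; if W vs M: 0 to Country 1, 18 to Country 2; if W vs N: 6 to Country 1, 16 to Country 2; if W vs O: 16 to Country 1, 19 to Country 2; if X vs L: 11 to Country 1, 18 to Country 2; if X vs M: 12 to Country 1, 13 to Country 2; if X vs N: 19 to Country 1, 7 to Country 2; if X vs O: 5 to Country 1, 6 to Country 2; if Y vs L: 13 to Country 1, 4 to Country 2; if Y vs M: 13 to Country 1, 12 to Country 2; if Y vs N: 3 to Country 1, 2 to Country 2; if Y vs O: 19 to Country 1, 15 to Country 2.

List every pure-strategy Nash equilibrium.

Find each player's best response to every opponent strategy; NE are the intersections.
Country 1's best responses — vs L: U (payoff 15); vs M: U (payoff 14); vs N: X (payoff 19); vs O: V (payoff 20).
Country 2's best responses — vs U: M (payoff 16); vs V: O (payoff 14); vs W: O (payoff 19); vs X: L (payoff 18); vs Y: O (payoff 15).
Mutual best responses occur at (U, M) and (V, O); at each, neither player gains by switching.

(U, M) and (V, O)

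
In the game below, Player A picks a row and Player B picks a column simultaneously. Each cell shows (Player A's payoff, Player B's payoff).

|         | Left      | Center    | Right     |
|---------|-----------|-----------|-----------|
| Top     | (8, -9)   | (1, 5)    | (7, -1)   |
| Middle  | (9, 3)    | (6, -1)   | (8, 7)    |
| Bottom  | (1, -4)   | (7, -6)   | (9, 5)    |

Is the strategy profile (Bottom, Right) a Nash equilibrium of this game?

Yes

Holding Player B at Right: Player A gets 9 from Bottom, versus 7 from Top, 8 from Middle. No profitable deviation for Player A.
Holding Player A at Bottom: Player B gets 5 from Right, versus -4 from Left, -6 from Center. No profitable deviation for Player B either.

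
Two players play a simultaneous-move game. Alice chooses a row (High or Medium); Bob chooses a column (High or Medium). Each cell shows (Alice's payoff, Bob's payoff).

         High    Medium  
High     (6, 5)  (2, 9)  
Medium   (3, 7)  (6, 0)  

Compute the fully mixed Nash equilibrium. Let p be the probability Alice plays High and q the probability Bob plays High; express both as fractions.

p = 7/11, q = 4/7

In a mixed NE each player is indifferent between their pure strategies, so the opponent's mix sets the indifference.
Bob indifferent between High and Medium: p·5 + (1−p)·7 = p·9 + (1−p)·0 ⟹ 7 + (-2)p = 0 + 9p ⟹ p = 7/11.
Alice indifferent between High and Medium: q·6 + (1−q)·2 = q·3 + (1−q)·6 ⟹ 2 + 4q = 6 + (-3)q ⟹ q = 4/7.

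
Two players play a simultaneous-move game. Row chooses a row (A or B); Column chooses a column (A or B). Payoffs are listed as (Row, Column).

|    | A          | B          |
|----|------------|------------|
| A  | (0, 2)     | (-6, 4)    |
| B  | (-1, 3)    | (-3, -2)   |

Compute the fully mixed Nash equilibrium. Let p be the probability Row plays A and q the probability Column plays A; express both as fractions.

In a mixed NE each player is indifferent between their pure strategies, so the opponent's mix sets the indifference.
Column indifferent between A and B: p·2 + (1−p)·3 = p·4 + (1−p)·(-2) ⟹ 3 + (-1)p = (-2) + 6p ⟹ p = 5/7.
Row indifferent between A and B: q·0 + (1−q)·(-6) = q·(-1) + (1−q)·(-3) ⟹ (-6) + 6q = (-3) + 2q ⟹ q = 3/4.

p = 5/7, q = 3/4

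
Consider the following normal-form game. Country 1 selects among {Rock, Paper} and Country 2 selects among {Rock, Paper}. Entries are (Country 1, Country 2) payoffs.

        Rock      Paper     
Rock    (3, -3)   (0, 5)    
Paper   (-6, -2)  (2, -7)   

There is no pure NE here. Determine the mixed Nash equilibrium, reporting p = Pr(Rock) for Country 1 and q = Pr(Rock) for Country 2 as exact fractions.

Each player's mixing probability is pinned down by making the *other* player indifferent.
Country 2 indifferent between Rock and Paper: p·(-3) + (1−p)·(-2) = p·5 + (1−p)·(-7) ⟹ (-2) + (-1)p = (-7) + 12p ⟹ p = 5/13.
Country 1 indifferent between Rock and Paper: q·3 + (1−q)·0 = q·(-6) + (1−q)·2 ⟹ 0 + 3q = 2 + (-8)q ⟹ q = 2/11.

p = 5/13, q = 2/11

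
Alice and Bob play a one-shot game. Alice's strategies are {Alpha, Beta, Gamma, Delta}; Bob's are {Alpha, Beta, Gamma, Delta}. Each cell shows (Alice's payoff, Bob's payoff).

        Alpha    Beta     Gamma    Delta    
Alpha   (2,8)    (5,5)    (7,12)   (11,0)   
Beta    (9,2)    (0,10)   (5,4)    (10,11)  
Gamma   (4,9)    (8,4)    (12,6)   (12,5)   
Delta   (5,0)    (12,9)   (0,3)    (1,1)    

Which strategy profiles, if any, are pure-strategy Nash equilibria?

Find each player's best response to every opponent strategy; NE are the intersections.
Alice's best responses — vs Alpha: Beta (payoff 9); vs Beta: Delta (payoff 12); vs Gamma: Gamma (payoff 12); vs Delta: Gamma (payoff 12).
Bob's best responses — vs Alpha: Gamma (payoff 12); vs Beta: Delta (payoff 11); vs Gamma: Alpha (payoff 9); vs Delta: Beta (payoff 9).
The only mutual best response is (Delta, Beta); neither player gains by switching there.

(Delta, Beta)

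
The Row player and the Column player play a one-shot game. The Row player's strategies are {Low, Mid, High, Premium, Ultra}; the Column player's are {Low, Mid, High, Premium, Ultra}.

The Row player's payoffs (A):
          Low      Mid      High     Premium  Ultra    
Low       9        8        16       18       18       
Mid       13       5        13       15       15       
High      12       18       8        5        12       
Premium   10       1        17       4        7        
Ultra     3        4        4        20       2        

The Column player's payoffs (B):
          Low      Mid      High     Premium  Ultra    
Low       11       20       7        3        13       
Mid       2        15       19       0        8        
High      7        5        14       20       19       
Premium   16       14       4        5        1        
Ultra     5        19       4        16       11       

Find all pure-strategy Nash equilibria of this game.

There is no pure-strategy Nash equilibrium

Find each player's best response to every opponent strategy; NE are the intersections.
The Row player's best responses — vs Low: Mid (payoff 13); vs Mid: High (payoff 18); vs High: Premium (payoff 17); vs Premium: Ultra (payoff 20); vs Ultra: Low (payoff 18).
The Column player's best responses — vs Low: Mid (payoff 20); vs Mid: High (payoff 19); vs High: Premium (payoff 20); vs Premium: Low (payoff 16); vs Ultra: Mid (payoff 19).
No cell has both players best-responding. For instance, the Row player's best reply to Mid is High, but against High the Column player prefers Premium over Mid.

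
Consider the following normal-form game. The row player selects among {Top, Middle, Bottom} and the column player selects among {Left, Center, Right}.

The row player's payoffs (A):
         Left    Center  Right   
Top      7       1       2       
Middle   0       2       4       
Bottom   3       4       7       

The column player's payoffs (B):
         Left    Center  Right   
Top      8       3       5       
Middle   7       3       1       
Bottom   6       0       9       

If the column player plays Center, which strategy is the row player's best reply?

Bottom

With the column player fixed at Center, the row player's payoffs are: Top → 1, Middle → 2, Bottom → 4.
The maximum is 4, achieved by Bottom.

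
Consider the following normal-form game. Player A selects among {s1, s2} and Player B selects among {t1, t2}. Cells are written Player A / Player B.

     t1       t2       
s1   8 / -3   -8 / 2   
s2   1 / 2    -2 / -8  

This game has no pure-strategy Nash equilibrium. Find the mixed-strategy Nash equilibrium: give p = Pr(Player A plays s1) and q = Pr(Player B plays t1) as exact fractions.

Each player's mixing probability is pinned down by making the *other* player indifferent.
Player B indifferent between t1 and t2: p·(-3) + (1−p)·2 = p·2 + (1−p)·(-8) ⟹ 2 + (-5)p = (-8) + 10p ⟹ p = 2/3.
Player A indifferent between s1 and s2: q·8 + (1−q)·(-8) = q·1 + (1−q)·(-2) ⟹ (-8) + 16q = (-2) + 3q ⟹ q = 6/13.

p = 2/3, q = 6/13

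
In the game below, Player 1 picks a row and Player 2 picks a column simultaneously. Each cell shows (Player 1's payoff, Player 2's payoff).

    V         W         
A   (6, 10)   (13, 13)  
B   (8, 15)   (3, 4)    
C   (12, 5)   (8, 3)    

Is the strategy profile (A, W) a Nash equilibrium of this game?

Yes

Holding Player 2 at W: Player 1 gets 13 from A, versus 3 from B, 8 from C. No profitable deviation for Player 1.
Holding Player 1 at A: Player 2 gets 13 from W, versus 10 from V. No profitable deviation for Player 2 either.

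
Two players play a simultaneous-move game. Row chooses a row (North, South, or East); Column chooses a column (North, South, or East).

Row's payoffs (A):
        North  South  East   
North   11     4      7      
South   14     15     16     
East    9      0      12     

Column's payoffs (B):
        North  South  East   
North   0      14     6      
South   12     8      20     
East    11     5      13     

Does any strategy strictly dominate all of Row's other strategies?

South

Check whether one of Row's strategies beats all alternatives regardless of what the opponent does.
South strictly dominates: vs North: 14 > each of {11, 9}; vs South: 15 > each of {4, 0}; vs East: 16 > each of {7, 12}.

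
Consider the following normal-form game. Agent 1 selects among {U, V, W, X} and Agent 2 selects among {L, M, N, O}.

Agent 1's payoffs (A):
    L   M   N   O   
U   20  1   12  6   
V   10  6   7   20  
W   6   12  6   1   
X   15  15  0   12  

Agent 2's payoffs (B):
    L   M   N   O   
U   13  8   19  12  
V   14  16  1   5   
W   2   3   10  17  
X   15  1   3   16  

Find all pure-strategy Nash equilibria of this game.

(U, N)

A profile is a Nash equilibrium when each player is best-responding to the other.
Agent 1's best responses — vs L: U (payoff 20); vs M: X (payoff 15); vs N: U (payoff 12); vs O: V (payoff 20).
Agent 2's best responses — vs U: N (payoff 19); vs V: M (payoff 16); vs W: O (payoff 17); vs X: O (payoff 16).
The only mutual best response is (U, N); neither player gains by switching there.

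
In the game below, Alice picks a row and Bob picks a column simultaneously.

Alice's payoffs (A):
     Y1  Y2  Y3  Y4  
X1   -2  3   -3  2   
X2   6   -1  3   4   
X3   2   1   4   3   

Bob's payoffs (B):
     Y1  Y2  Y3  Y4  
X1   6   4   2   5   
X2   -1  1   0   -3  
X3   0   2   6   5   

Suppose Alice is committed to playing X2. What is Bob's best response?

With Alice fixed at X2, Bob's payoffs are: Y1 → -1, Y2 → 1, Y3 → 0, Y4 → -3.
The maximum is 1, achieved by Y2.

Y2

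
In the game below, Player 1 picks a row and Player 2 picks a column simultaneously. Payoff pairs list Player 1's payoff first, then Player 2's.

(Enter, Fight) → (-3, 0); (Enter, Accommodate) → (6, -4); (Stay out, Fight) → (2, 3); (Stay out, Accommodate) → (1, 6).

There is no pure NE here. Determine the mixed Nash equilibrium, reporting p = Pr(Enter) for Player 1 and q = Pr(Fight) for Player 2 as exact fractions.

In a mixed NE each player is indifferent between their pure strategies, so the opponent's mix sets the indifference.
Player 2 indifferent between Fight and Accommodate: p·0 + (1−p)·3 = p·(-4) + (1−p)·6 ⟹ 3 + (-3)p = 6 + (-10)p ⟹ p = 3/7.
Player 1 indifferent between Enter and Stay out: q·(-3) + (1−q)·6 = q·2 + (1−q)·1 ⟹ 6 + (-9)q = 1 + 1q ⟹ q = 1/2.

p = 3/7, q = 1/2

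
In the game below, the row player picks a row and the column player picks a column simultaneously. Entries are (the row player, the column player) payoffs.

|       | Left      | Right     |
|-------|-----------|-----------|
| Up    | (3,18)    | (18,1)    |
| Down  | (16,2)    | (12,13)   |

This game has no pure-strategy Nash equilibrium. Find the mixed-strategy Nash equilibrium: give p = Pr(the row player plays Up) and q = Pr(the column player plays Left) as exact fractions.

p = 11/28, q = 6/19

Each player's mixing probability is pinned down by making the *other* player indifferent.
The column player indifferent between Left and Right: p·18 + (1−p)·2 = p·1 + (1−p)·13 ⟹ 2 + 16p = 13 + (-12)p ⟹ p = 11/28.
The row player indifferent between Up and Down: q·3 + (1−q)·18 = q·16 + (1−q)·12 ⟹ 18 + (-15)q = 12 + 4q ⟹ q = 6/19.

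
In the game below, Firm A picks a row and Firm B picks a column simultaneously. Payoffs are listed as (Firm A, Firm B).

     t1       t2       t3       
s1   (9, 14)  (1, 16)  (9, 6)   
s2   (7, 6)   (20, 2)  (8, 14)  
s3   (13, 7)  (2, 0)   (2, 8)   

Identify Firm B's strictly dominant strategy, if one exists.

A strategy is strictly dominant if it gives Firm B a strictly higher payoff than every other strategy, against every choice by the opponent.
t1 is not dominant: against s1, t2 gives 16 > 14.
t2 is not dominant: against s2, t1 gives 6 > 2.
t3 is not dominant: against s1, t1 gives 14 > 6.
No single strategy is best against every opponent action.

None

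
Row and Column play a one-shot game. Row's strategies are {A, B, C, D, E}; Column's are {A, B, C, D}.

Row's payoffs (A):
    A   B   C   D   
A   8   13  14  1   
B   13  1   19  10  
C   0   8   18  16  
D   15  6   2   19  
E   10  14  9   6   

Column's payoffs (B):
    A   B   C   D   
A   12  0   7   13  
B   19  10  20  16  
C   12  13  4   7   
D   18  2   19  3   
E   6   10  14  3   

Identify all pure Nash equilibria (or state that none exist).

(B, C)

Check mutual best responses: a cell is a NE iff neither player can gain by unilaterally deviating.
Row's best responses — vs A: D (payoff 15); vs B: E (payoff 14); vs C: B (payoff 19); vs D: D (payoff 19).
Column's best responses — vs A: D (payoff 13); vs B: C (payoff 20); vs C: B (payoff 13); vs D: C (payoff 19); vs E: C (payoff 14).
The only mutual best response is (B, C); neither player gains by switching there.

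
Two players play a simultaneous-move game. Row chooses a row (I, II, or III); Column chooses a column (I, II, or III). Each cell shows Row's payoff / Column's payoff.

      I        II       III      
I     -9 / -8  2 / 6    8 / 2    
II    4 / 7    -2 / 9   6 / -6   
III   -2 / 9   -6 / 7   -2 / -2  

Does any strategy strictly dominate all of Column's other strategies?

Check whether one of Column's strategies beats all alternatives regardless of what the opponent does.
I is not dominant: against I, II gives 6 > -8.
II is not dominant: against III, I gives 9 > 7.
III is not dominant: against I, II gives 6 > 2.
No single strategy is best against every opponent action.

No strictly dominant strategy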